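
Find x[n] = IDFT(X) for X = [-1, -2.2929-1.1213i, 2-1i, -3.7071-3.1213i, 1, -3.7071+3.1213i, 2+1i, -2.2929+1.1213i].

x[n] = (1/8) Σ(k=0 to 7) X[k] · e^(2πikn/8)

Computing each x[n]:
x[0] = -1
x[1] = 1
x[2] = -1
x[3] = 0
x[4] = 2
x[5] = -1
x[6] = 0
x[7] = -1

x = [-1, 1, -1, 0, 2, -1, 0, -1]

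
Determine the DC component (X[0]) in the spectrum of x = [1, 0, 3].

X[0] = Σ(n=0 to 2) x[n] · ω_3^0 = Σ x[n]
= (1) + (0) + (3)

X[0] = 4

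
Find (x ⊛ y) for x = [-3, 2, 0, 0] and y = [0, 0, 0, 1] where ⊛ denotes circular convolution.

(x ⊛ y)[n] = Σ(m=0 to 3) x[m] · y[(n-m) mod 4]

Computing each output sample:
(x ⊛ y)[0] = 2
(x ⊛ y)[1] = 0
(x ⊛ y)[2] = 0
(x ⊛ y)[3] = -3

x ⊛ y = [2, 0, 0, -3]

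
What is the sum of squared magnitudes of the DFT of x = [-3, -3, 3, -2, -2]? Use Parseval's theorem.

Parseval: Σ|x[n]|² = (1/N)Σ|X[k]|², so Σ|X[k]|² = N·Σ|x[n]|² = 5·35.0000

Σ|X[k]|² = N·Σ|x[n]|² = 5·35.0000 = 175.0000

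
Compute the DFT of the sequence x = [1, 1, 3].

X[k] = Σ(n=0 to 2) x[n] · ω_3^(nk)
where ω_3 = e^(-2πi/3)

Computing each X[k]:
X[0] = 5
X[1] = -1.0000+1.7321i
X[2] = -1.0000-1.7321i

X = [5, -1.0000+1.7321i, -1.0000-1.7321i]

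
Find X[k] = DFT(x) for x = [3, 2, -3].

X[k] = Σ(n=0 to 2) x[n] · ω_3^(nk)
where ω_3 = e^(-2πi/3)

Computing each X[k]:
X[0] = 2
X[1] = 3.5000-4.3301i
X[2] = 3.5000+4.3301i

X = [2, 3.5000-4.3301i, 3.5000+4.3301i]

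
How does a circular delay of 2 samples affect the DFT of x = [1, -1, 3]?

Time shift by 2: X_shifted[k] = ω_3^(2k) · X[k]
Shifted x = [-1, 3, 1]

DFT(x[n-2]) = [3, -3.0000-1.7321i, -3.0000+1.7321i]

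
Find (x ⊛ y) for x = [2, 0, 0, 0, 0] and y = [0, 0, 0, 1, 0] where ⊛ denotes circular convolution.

(x ⊛ y)[n] = Σ(m=0 to 4) x[m] · y[(n-m) mod 5]

Computing each output sample:
(x ⊛ y)[0] = 0
(x ⊛ y)[1] = 0
(x ⊛ y)[2] = 0
(x ⊛ y)[3] = 2
(x ⊛ y)[4] = 0

x ⊛ y = [0, 0, 0, 2, 0]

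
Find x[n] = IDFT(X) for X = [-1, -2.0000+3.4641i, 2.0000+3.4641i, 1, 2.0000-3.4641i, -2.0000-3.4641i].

x[n] = (1/6) Σ(k=0 to 5) X[k] · e^(2πikn/6)

Computing each x[n]:
x[0] = 0
x[1] = -3
x[2] = 0
x[3] = 1
x[4] = 0
x[5] = 1

x = [0, -3, 0, 1, 0, 1]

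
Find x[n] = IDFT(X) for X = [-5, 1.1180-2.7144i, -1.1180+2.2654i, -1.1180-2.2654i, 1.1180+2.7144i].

x[n] = (1/5) Σ(k=0 to 4) X[k] · e^(2πikn/5)

Computing each x[n]:
x[0] = -1
x[1] = 0
x[2] = 0
x[3] = -3
x[4] = -1

x = [-1, 0, 0, -3, -1]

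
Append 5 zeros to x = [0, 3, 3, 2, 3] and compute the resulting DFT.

Original 5-point DFT: [11, -2.1910-0.5878i, -3.3090+0.9511i, -3.3090-0.9511i, -2.1910+0.5878i]
Zero-padded 10-point DFT provides frequency interpolation.

DFT_10([x, 0, ...]) = [11, 0.3090-8.2820i, -2.1910-0.5878i, -0.8090-2.7674i, -3.3090+0.9511i, 1, -3.3090-0.9511i, -0.8090+2.7674i, -2.1910+0.5878i, 0.3090+8.2820i]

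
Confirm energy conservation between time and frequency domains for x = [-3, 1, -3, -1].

Time domain:
Σ|x[n]|² = |-3|² + |1|² + |-3|² + |-1|² = 20.0000

Frequency domain:
(1/4)Σ|X[k]|² = (1/4)(|-6|² + |-2i|² + |-6|² + |2i|²) = (1/4)·80.0000 = 20.0000

Both sides agree, confirming Parseval's theorem.

Σ|x[n]|² = (1/N)Σ|X[k]|² = 20.0000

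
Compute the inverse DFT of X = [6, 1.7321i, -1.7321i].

x[n] = (1/3) Σ(k=0 to 2) X[k] · e^(2πikn/3)

Computing each x[n]:
x[0] = 2
x[1] = 1
x[2] = 3

x = [2, 1, 3]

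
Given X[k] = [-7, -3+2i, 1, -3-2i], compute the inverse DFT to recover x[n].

x[n] = (1/4) Σ(k=0 to 3) X[k] · e^(2πikn/4)

Computing each x[n]:
x[0] = -3
x[1] = -3
x[2] = 0
x[3] = -1

x = [-3, -3, 0, -1]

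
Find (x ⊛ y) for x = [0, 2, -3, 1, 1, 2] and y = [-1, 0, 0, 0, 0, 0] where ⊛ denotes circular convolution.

(x ⊛ y)[n] = Σ(m=0 to 5) x[m] · y[(n-m) mod 6]

Computing each output sample:
(x ⊛ y)[0] = 0
(x ⊛ y)[1] = -2
(x ⊛ y)[2] = 3
(x ⊛ y)[3] = -1
(x ⊛ y)[4] = -1
(x ⊛ y)[5] = -2

x ⊛ y = [0, -2, 3, -1, -1, -2]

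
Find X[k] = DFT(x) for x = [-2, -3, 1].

X[k] = Σ(n=0 to 2) x[n] · ω_3^(nk)
where ω_3 = e^(-2πi/3)

Computing each X[k]:
X[0] = -4
X[1] = -1.0000+3.4641i
X[2] = -1.0000-3.4641i

X = [-4, -1.0000+3.4641i, -1.0000-3.4641i]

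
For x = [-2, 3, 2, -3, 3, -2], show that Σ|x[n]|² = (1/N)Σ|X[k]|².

Time domain:
Σ|x[n]|² = |-2|² + |3|² + |2|² + |-3|² + |3|² + |-2|² = 39.0000

Frequency domain:
(1/6)Σ|X[k]|² = (1/6)(|1|² + |-1.0000-3.4641i|² + |-8.0000-5.1962i|² + |5|² + |-8.0000+5.1962i|² + |-1.0000+3.4641i|²) = (1/6)·234.0000 = 39.0000

Both sides agree, confirming Parseval's theorem.

Σ|x[n]|² = (1/N)Σ|X[k]|² = 39.0000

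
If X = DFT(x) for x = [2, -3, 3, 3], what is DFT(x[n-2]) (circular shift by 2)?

Time shift by 2: X_shifted[k] = ω_4^(2k) · X[k]
Shifted x = [3, 3, 2, -3]

DFT(x[n-2]) = [5, 1-6i, 5, 1+6i]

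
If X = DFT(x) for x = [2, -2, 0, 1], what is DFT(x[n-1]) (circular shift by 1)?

Time shift by 1: X_shifted[k] = ω_4^(1k) · X[k]
Shifted x = [1, 2, -2, 0]

DFT(x[n-1]) = [1, 3-2i, -3, 3+2i]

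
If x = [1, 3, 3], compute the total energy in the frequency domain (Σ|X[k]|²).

Parseval: Σ|x[n]|² = (1/N)Σ|X[k]|², so Σ|X[k]|² = N·Σ|x[n]|² = 3·19.0000

Σ|X[k]|² = N·Σ|x[n]|² = 3·19.0000 = 57.0000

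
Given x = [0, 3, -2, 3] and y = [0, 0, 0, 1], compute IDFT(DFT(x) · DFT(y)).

(x ⊛ y)[n] = Σ(m=0 to 3) x[m] · y[(n-m) mod 4]

Computing each output sample:
(x ⊛ y)[0] = 3
(x ⊛ y)[1] = -2
(x ⊛ y)[2] = 3
(x ⊛ y)[3] = 0

x ⊛ y = [3, -2, 3, 0]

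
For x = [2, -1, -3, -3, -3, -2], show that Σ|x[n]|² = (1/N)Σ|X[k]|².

Time domain:
Σ|x[n]|² = |2|² + |-1|² + |-3|² + |-3|² + |-3|² + |-2|² = 36.0000

Frequency domain:
(1/6)Σ|X[k]|² = (1/6)(|-10|² + |6.5000-0.8660i|² + |3.5000-0.8660i|² + |2|² + |3.5000+0.8660i|² + |6.5000+0.8660i|²) = (1/6)·216.0000 = 36.0000

Both sides agree, confirming Parseval's theorem.

Σ|x[n]|² = (1/N)Σ|X[k]|² = 36.0000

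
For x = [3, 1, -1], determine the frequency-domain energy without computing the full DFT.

Parseval: Σ|x[n]|² = (1/N)Σ|X[k]|², so Σ|X[k]|² = N·Σ|x[n]|² = 3·11.0000

Σ|X[k]|² = N·Σ|x[n]|² = 3·11.0000 = 33.0000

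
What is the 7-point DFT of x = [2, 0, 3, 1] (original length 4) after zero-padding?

Original 4-point DFT: [6, -1+1i, 4, -1-1i]
Zero-padded 7-point DFT provides frequency interpolation.

DFT_7([x, 0, ...]) = [6, 0.4315-3.3587i, -0.0794+2.0835i, 3.6479+1.3706i, 3.6479-1.3706i, -0.0794-2.0835i, 0.4315+3.3587i]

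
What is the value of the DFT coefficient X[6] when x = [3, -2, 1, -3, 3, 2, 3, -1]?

X[6] = Σ(n=0 to 7) x[n] · ω_8^(6n) where ω_8 = e^(-2πi/8)
= (3)·ω_8^0 + (-2)·ω_8^6 + (1)·ω_8^12 + (-3)·ω_8^18 + (3)·ω_8^24 + (2)·ω_8^30 + (3)·ω_8^36 + (-1)·ω_8^42

X[6] = 2+4i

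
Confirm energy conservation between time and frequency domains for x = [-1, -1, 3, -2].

Time domain:
Σ|x[n]|² = |-1|² + |-1|² + |3|² + |-2|² = 15.0000

Frequency domain:
(1/4)Σ|X[k]|² = (1/4)(|-1|² + |-4-1i|² + |5|² + |-4+1i|²) = (1/4)·60.0000 = 15.0000

Both sides agree, confirming Parseval's theorem.

Σ|x[n]|² = (1/N)Σ|X[k]|² = 15.0000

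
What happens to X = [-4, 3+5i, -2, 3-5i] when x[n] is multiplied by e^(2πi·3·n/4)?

Modulation property: DFT(ω_4^(-3n)·x[n]) = X[(k-3) mod 4], so circularly shift X by 3 positions.

X[k-3] = [3+5i, -2, 3-5i, -4]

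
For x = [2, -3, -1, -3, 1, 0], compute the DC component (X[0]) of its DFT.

X[0] = Σ(n=0 to 5) x[n] · ω_6^0 = Σ x[n]
= (2) + (-3) + (-1) + (-3) + (1) + (0)

X[0] = -4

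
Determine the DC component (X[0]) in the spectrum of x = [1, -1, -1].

X[0] = Σ(n=0 to 2) x[n] · ω_3^0 = Σ x[n]
= (1) + (-1) + (-1)

X[0] = -1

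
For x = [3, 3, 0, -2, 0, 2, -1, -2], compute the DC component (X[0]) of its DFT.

X[0] = Σ(n=0 to 7) x[n] · ω_8^0 = Σ x[n]
= (3) + (3) + (0) + (-2) + (0) + (2) + (-1) + (-2)

X[0] = 3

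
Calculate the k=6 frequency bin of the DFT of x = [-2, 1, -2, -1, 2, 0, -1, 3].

X[6] = Σ(n=0 to 7) x[n] · ω_8^(6n) where ω_8 = e^(-2πi/8)
= (-2)·ω_8^0 + (1)·ω_8^6 + (-2)·ω_8^12 + (-1)·ω_8^18 + (2)·ω_8^24 + (0)·ω_8^30 + (-1)·ω_8^36 + (3)·ω_8^42

X[6] = 3-1i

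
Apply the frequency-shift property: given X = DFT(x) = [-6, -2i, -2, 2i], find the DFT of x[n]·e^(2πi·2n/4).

Modulation property: DFT(ω_4^(-2n)·x[n]) = X[(k-2) mod 4], so circularly shift X by 2 positions.

X[k-2] = [-2, 2i, -6, -2i]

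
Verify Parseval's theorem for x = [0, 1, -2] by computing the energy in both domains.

Time domain:
Σ|x[n]|² = |0|² + |1|² + |-2|² = 5.0000

Frequency domain:
(1/3)Σ|X[k]|² = (1/3)(|-1|² + |0.5000-2.5981i|² + |0.5000+2.5981i|²) = (1/3)·15.0000 = 5.0000

Both sides agree, confirming Parseval's theorem.

Σ|x[n]|² = (1/N)Σ|X[k]|² = 5.0000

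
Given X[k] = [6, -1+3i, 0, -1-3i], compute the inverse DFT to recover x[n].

x[n] = (1/4) Σ(k=0 to 3) X[k] · e^(2πikn/4)

Computing each x[n]:
x[0] = 1
x[1] = 0
x[2] = 2
x[3] = 3

x = [1, 0, 2, 3]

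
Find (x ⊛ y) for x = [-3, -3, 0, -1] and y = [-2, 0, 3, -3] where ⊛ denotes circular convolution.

(x ⊛ y)[n] = Σ(m=0 to 3) x[m] · y[(n-m) mod 4]

Computing each output sample:
(x ⊛ y)[0] = 15
(x ⊛ y)[1] = 3
(x ⊛ y)[2] = -6
(x ⊛ y)[3] = 2

x ⊛ y = [15, 3, -6, 2]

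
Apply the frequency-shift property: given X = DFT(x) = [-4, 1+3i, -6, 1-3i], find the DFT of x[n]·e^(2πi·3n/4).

Modulation property: DFT(ω_4^(-3n)·x[n]) = X[(k-3) mod 4], so circularly shift X by 3 positions.

X[k-3] = [1+3i, -6, 1-3i, -4]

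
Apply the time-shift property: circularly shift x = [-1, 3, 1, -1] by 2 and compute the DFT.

Time shift by 2: X_shifted[k] = ω_4^(2k) · X[k]
Shifted x = [1, -1, -1, 3]

DFT(x[n-2]) = [2, 2+4i, -2, 2-4i]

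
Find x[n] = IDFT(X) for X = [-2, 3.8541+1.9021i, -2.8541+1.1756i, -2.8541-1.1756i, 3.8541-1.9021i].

x[n] = (1/5) Σ(k=0 to 4) X[k] · e^(2πikn/5)

Computing each x[n]:
x[0] = 0
x[1] = 0
x[2] = -2
x[3] = -2
x[4] = 2

x = [0, 0, -2, -2, 2]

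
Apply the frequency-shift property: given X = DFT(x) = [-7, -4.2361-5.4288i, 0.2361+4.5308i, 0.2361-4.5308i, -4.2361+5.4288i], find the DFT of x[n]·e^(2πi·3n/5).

Modulation property: DFT(ω_5^(-3n)·x[n]) = X[(k-3) mod 5], so circularly shift X by 3 positions.

X[k-3] = [0.2361+4.5308i, 0.2361-4.5308i, -4.2361+5.4288i, -7, -4.2361-5.4288i]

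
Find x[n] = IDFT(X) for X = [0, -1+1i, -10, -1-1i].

x[n] = (1/4) Σ(k=0 to 3) X[k] · e^(2πikn/4)

Computing each x[n]:
x[0] = -3
x[1] = 2
x[2] = -2
x[3] = 3

x = [-3, 2, -2, 3]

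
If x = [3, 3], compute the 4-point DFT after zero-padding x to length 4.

Original 2-point DFT: [6, 0]
Zero-padded 4-point DFT provides frequency interpolation.

DFT_4([x, 0, ...]) = [6, 3-3i, 0, 3+3i]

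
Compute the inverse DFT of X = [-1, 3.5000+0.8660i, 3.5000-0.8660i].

x[n] = (1/3) Σ(k=0 to 2) X[k] · e^(2πikn/3)

Computing each x[n]:
x[0] = 2
x[1] = -2
x[2] = -1

x = [2, -2, -1]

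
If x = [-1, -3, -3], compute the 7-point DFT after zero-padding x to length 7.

Original 3-point DFT: [-7, 2, 2]
Zero-padded 7-point DFT provides frequency interpolation.

DFT_7([x, 0, ...]) = [-7, -2.2029+5.2703i, 2.3705+1.6231i, -0.1676-1.0438i, -0.1676+1.0438i, 2.3705-1.6231i, -2.2029-5.2703i]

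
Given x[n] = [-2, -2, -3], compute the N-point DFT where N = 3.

X[k] = Σ(n=0 to 2) x[n] · ω_3^(nk)
where ω_3 = e^(-2πi/3)

Computing each X[k]:
X[0] = -7
X[1] = 0.5000-0.8660i
X[2] = 0.5000+0.8660i

X = [-7, 0.5000-0.8660i, 0.5000+0.8660i]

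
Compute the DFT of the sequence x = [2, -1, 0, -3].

X[k] = Σ(n=0 to 3) x[n] · ω_4^(nk)
where ω_4 = e^(-2πi/4)

Computing each X[k]:
X[0] = -2
X[1] = 2-2i
X[2] = 6
X[3] = 2+2i

X = [-2, 2-2i, 6, 2+2i]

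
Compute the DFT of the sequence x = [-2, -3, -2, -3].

X[k] = Σ(n=0 to 3) x[n] · ω_4^(nk)
where ω_4 = e^(-2πi/4)

Computing each X[k]:
X[0] = -10
X[1] = 0
X[2] = 2
X[3] = 0

X = [-10, 0, 2, 0]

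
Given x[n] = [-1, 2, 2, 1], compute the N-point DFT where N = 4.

X[k] = Σ(n=0 to 3) x[n] · ω_4^(nk)
where ω_4 = e^(-2πi/4)

Computing each X[k]:
X[0] = 4
X[1] = -3-1i
X[2] = -2
X[3] = -3+1i

X = [4, -3-1i, -2, -3+1i]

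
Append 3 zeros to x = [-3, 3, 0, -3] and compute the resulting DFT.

Original 4-point DFT: [-3, -3-6i, -3, -3+6i]
Zero-padded 7-point DFT provides frequency interpolation.

DFT_7([x, 0, ...]) = [-3, 1.5734-1.0438i, -5.5380-5.2703i, -5.0353+1.6231i, -5.0353-1.6231i, -5.5380+5.2703i, 1.5734+1.0438i]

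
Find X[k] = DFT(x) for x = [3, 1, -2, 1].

X[k] = Σ(n=0 to 3) x[n] · ω_4^(nk)
where ω_4 = e^(-2πi/4)

Computing each X[k]:
X[0] = 3
X[1] = 5
X[2] = -1
X[3] = 5

X = [3, 5, -1, 5]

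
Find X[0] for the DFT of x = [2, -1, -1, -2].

X[0] = Σ(n=0 to 3) x[n] · ω_4^0 = Σ x[n]
= (2) + (-1) + (-1) + (-2)

X[0] = -2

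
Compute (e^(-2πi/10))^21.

Since ω_10^10 = 1, powers reduce modulo 10.
21 mod 10 = 1
So ω_10^21 = ω_10^1 = e^(-2πi·1/10)

ω_10^21 = ω_10^1 = 0.8090-0.5878i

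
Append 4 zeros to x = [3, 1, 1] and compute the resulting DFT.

Original 3-point DFT: [5, 2, 2]
Zero-padded 7-point DFT provides frequency interpolation.

DFT_7([x, 0, ...]) = [5, 3.4010-1.7568i, 1.8765-0.5410i, 2.7225+0.3479i, 2.7225-0.3479i, 1.8765+0.5410i, 3.4010+1.7568i]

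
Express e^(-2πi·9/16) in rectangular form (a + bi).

ω_16^9 = e^(-2πi·9/16)
= cos(-2π·9/16) + i·sin(-2π·9/16)
= cos(-18π/16) + i·sin(-18π/16)

ω_16^9 = cos(-18π/16) + i·sin(-18π/16) = -0.9239+0.3827i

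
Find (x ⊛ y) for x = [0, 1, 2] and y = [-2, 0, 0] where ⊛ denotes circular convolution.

(x ⊛ y)[n] = Σ(m=0 to 2) x[m] · y[(n-m) mod 3]

Computing each output sample:
(x ⊛ y)[0] = 0
(x ⊛ y)[1] = -2
(x ⊛ y)[2] = -4

x ⊛ y = [0, -2, -4]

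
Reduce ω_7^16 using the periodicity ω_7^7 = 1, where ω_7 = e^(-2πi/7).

Since ω_7^7 = 1, powers reduce modulo 7.
16 mod 7 = 2
So ω_7^16 = ω_7^2 = e^(-2πi·2/7)

ω_7^16 = ω_7^2 = -0.2225-0.9749i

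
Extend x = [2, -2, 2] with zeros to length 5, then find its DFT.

Original 3-point DFT: [2, 2.0000+3.4641i, 2.0000-3.4641i]
Zero-padded 5-point DFT provides frequency interpolation.

DFT_5([x, 0, ...]) = [2, -0.2361+0.7265i, 4.2361+3.0777i, 4.2361-3.0777i, -0.2361-0.7265i]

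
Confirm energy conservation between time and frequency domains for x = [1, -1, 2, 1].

Time domain:
Σ|x[n]|² = |1|² + |-1|² + |2|² + |1|² = 7.0000

Frequency domain:
(1/4)Σ|X[k]|² = (1/4)(|3|² + |-1+2i|² + |3|² + |-1-2i|²) = (1/4)·28.0000 = 7.0000

Both sides agree, confirming Parseval's theorem.

Σ|x[n]|² = (1/N)Σ|X[k]|² = 7.0000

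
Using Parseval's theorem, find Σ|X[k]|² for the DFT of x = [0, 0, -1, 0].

Parseval: Σ|x[n]|² = (1/N)Σ|X[k]|², so Σ|X[k]|² = N·Σ|x[n]|² = 4·1.0000

Σ|X[k]|² = N·Σ|x[n]|² = 4·1.0000 = 4.0000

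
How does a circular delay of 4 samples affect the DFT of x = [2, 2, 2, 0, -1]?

Time shift by 4: X_shifted[k] = ω_5^(4k) · X[k]
Shifted x = [2, 2, 0, -1, 2]

DFT(x[n-4]) = [5, 4.0451-0.5878i, -1.5451+0.9511i, -1.5451-0.9511i, 4.0451+0.5878i]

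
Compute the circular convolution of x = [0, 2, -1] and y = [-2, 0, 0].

(x ⊛ y)[n] = Σ(m=0 to 2) x[m] · y[(n-m) mod 3]

Computing each output sample:
(x ⊛ y)[0] = 0
(x ⊛ y)[1] = -4
(x ⊛ y)[2] = 2

x ⊛ y = [0, -4, 2]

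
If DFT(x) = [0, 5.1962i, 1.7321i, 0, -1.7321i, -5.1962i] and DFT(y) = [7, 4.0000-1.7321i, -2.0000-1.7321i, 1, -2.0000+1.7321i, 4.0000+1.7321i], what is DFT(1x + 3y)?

By linearity: DFT(1x + 3y) = 1·DFT(x) + 3·DFT(y)
= 1·[0, 5.1962i, 1.7321i, 0, -1.7321i, -5.1962i] + 3·[7, 4.0000-1.7321i, -2.0000-1.7321i, 1, -2.0000+1.7321i, 4.0000+1.7321i]

Computing element-wise:
Z[0] = 1·(0) + 3·(7) = 21
Z[1] = 1·(5.1962i) + 3·(4.0000-1.7321i) = 12.0000-0.0001i
Z[2] = 1·(1.7321i) + 3·(-2.0000-1.7321i) = -6.0000-3.4642i
Z[3] = 1·(0) + 3·(1) = 3
Z[4] = 1·(-1.7321i) + 3·(-2.0000+1.7321i) = -6.0000+3.4642i
Z[5] = 1·(-5.1962i) + 3·(4.0000+1.7321i) = 12.0000+0.0001i

DFT(1x + 3y) = 1·X + 3·Y = [21, 12.0000-0.0001i, -6.0000-3.4642i, 3, -6.0000+3.4642i, 12.0000+0.0001i]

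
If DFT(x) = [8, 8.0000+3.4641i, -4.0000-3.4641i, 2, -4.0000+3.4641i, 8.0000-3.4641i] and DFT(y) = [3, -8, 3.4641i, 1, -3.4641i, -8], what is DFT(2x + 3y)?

By linearity: DFT(2x + 3y) = 2·DFT(x) + 3·DFT(y)
= 2·[8, 8.0000+3.4641i, -4.0000-3.4641i, 2, -4.0000+3.4641i, 8.0000-3.4641i] + 3·[3, -8, 3.4641i, 1, -3.4641i, -8]

Computing element-wise:
Z[0] = 2·(8) + 3·(3) = 25
Z[1] = 2·(8.0000+3.4641i) + 3·(-8) = -8.0000+6.9282i
Z[2] = 2·(-4.0000-3.4641i) + 3·(3.4641i) = -8.0000+3.4641i
Z[3] = 2·(2) + 3·(1) = 7
Z[4] = 2·(-4.0000+3.4641i) + 3·(-3.4641i) = -8.0000-3.4641i
Z[5] = 2·(8.0000-3.4641i) + 3·(-8) = -8.0000-6.9282i

DFT(2x + 3y) = 2·X + 3·Y = [25, -8.0000+6.9282i, -8.0000+3.4641i, 7, -8.0000-3.4641i, -8.0000-6.9282i]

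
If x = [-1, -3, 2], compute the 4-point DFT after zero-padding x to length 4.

Original 3-point DFT: [-2, -0.5000+4.3301i, -0.5000-4.3301i]
Zero-padded 4-point DFT provides frequency interpolation.

DFT_4([x, 0, ...]) = [-2, -3+3i, 4, -3-3i]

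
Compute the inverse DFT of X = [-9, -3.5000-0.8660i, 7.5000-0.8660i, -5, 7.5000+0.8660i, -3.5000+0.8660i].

x[n] = (1/6) Σ(k=0 to 5) X[k] · e^(2πikn/6)

Computing each x[n]:
x[0] = -1
x[1] = -2
x[2] = -3
x[3] = 3
x[4] = -3
x[5] = -3

x = [-1, -2, -3, 3, -3, -3]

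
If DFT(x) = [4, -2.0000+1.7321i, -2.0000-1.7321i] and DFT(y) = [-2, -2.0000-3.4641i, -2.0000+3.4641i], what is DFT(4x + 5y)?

By linearity: DFT(4x + 5y) = 4·DFT(x) + 5·DFT(y)
= 4·[4, -2.0000+1.7321i, -2.0000-1.7321i] + 5·[-2, -2.0000-3.4641i, -2.0000+3.4641i]

Computing element-wise:
Z[0] = 4·(4) + 5·(-2) = 6
Z[1] = 4·(-2.0000+1.7321i) + 5·(-2.0000-3.4641i) = -18.0000-10.3921i
Z[2] = 4·(-2.0000-1.7321i) + 5·(-2.0000+3.4641i) = -18.0000+10.3921i

DFT(4x + 5y) = 4·X + 5·Y = [6, -18.0000-10.3921i, -18.0000+10.3921i]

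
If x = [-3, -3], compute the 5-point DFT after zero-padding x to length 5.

Original 2-point DFT: [-6, 0]
Zero-padded 5-point DFT provides frequency interpolation.

DFT_5([x, 0, ...]) = [-6, -3.9271+2.8532i, -0.5729+1.7634i, -0.5729-1.7634i, -3.9271-2.8532i]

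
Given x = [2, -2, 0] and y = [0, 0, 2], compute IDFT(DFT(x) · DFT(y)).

(x ⊛ y)[n] = Σ(m=0 to 2) x[m] · y[(n-m) mod 3]

Computing each output sample:
(x ⊛ y)[0] = -4
(x ⊛ y)[1] = 0
(x ⊛ y)[2] = 4

x ⊛ y = [-4, 0, 4]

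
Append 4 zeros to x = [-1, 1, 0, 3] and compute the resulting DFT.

Original 4-point DFT: [3, -1+2i, -5, -1-2i]
Zero-padded 8-point DFT provides frequency interpolation.

DFT_8([x, 0, ...]) = [3, -2.4142-2.8284i, -1+2i, 0.4142-2.8284i, -5, 0.4142+2.8284i, -1-2i, -2.4142+2.8284i]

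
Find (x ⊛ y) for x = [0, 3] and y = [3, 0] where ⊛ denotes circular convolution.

(x ⊛ y)[n] = Σ(m=0 to 1) x[m] · y[(n-m) mod 2]

Computing each output sample:
(x ⊛ y)[0] = 0
(x ⊛ y)[1] = 9

x ⊛ y = [0, 9]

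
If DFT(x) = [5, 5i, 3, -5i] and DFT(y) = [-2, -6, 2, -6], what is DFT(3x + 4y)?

By linearity: DFT(3x + 4y) = 3·DFT(x) + 4·DFT(y)
= 3·[5, 5i, 3, -5i] + 4·[-2, -6, 2, -6]

Computing element-wise:
Z[0] = 3·(5) + 4·(-2) = 7
Z[1] = 3·(5i) + 4·(-6) = -24+15i
Z[2] = 3·(3) + 4·(2) = 17
Z[3] = 3·(-5i) + 4·(-6) = -24-15i

DFT(3x + 4y) = 3·X + 4·Y = [7, -24+15i, 17, -24-15i]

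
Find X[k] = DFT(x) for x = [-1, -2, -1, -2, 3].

X[k] = Σ(n=0 to 4) x[n] · ω_5^(nk)
where ω_5 = e^(-2πi/5)

Computing each X[k]:
X[0] = -3
X[1] = 1.7361+4.1675i
X[2] = -2.7361+3.8900i
X[3] = -2.7361-3.8900i
X[4] = 1.7361-4.1675i

X = [-3, 1.7361+4.1675i, -2.7361+3.8900i, -2.7361-3.8900i, 1.7361-4.1675i]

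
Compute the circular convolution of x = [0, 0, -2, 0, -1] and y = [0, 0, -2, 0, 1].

(x ⊛ y)[n] = Σ(m=0 to 4) x[m] · y[(n-m) mod 5]

Computing each output sample:
(x ⊛ y)[0] = 0
(x ⊛ y)[1] = 0
(x ⊛ y)[2] = 0
(x ⊛ y)[3] = -1
(x ⊛ y)[4] = 4

x ⊛ y = [0, 0, 0, -1, 4]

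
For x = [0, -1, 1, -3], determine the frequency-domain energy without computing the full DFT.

Parseval: Σ|x[n]|² = (1/N)Σ|X[k]|², so Σ|X[k]|² = N·Σ|x[n]|² = 4·11.0000

Σ|X[k]|² = N·Σ|x[n]|² = 4·11.0000 = 44.0000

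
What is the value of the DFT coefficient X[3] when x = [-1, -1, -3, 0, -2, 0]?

X[3] = Σ(n=0 to 5) x[n] · ω_6^(3n) where ω_6 = e^(-2πi/6)
= (-1)·ω_6^0 + (-1)·ω_6^3 + (-3)·ω_6^6 + (0)·ω_6^9 + (-2)·ω_6^12 + (0)·ω_6^15

X[3] = -5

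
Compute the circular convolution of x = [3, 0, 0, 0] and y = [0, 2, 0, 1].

(x ⊛ y)[n] = Σ(m=0 to 3) x[m] · y[(n-m) mod 4]

Computing each output sample:
(x ⊛ y)[0] = 0
(x ⊛ y)[1] = 6
(x ⊛ y)[2] = 0
(x ⊛ y)[3] = 3

x ⊛ y = [0, 6, 0, 3]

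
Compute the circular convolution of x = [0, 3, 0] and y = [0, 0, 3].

(x ⊛ y)[n] = Σ(m=0 to 2) x[m] · y[(n-m) mod 3]

Computing each output sample:
(x ⊛ y)[0] = 9
(x ⊛ y)[1] = 0
(x ⊛ y)[2] = 0

x ⊛ y = [9, 0, 0]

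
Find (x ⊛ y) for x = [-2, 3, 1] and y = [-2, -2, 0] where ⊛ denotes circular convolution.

(x ⊛ y)[n] = Σ(m=0 to 2) x[m] · y[(n-m) mod 3]

Computing each output sample:
(x ⊛ y)[0] = 2
(x ⊛ y)[1] = -2
(x ⊛ y)[2] = -8

x ⊛ y = [2, -2, -8]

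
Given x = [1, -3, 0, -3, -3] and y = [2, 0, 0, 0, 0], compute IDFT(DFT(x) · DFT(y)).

(x ⊛ y)[n] = Σ(m=0 to 4) x[m] · y[(n-m) mod 5]

Computing each output sample:
(x ⊛ y)[0] = 2
(x ⊛ y)[1] = -6
(x ⊛ y)[2] = 0
(x ⊛ y)[3] = -6
(x ⊛ y)[4] = -6

x ⊛ y = [2, -6, 0, -6, -6]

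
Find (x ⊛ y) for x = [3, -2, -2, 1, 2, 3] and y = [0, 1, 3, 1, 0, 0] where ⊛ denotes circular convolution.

(x ⊛ y)[n] = Σ(m=0 to 5) x[m] · y[(n-m) mod 6]

Computing each output sample:
(x ⊛ y)[0] = 10
(x ⊛ y)[1] = 14
(x ⊛ y)[2] = 10
(x ⊛ y)[3] = -5
(x ⊛ y)[4] = -7
(x ⊛ y)[5] = 3

x ⊛ y = [10, 14, 10, -5, -7, 3]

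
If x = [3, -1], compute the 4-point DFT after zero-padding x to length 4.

Original 2-point DFT: [2, 4]
Zero-padded 4-point DFT provides frequency interpolation.

DFT_4([x, 0, ...]) = [2, 3+1i, 4, 3-1i]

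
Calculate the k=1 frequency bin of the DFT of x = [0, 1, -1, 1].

X[1] = Σ(n=0 to 3) x[n] · ω_4^(1n) where ω_4 = e^(-2πi/4)
= (0)·ω_4^0 + (1)·ω_4^1 + (-1)·ω_4^2 + (1)·ω_4^3

X[1] = 1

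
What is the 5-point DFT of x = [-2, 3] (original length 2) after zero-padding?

Original 2-point DFT: [1, -5]
Zero-padded 5-point DFT provides frequency interpolation.

DFT_5([x, 0, ...]) = [1, -1.0729-2.8532i, -4.4271-1.7634i, -4.4271+1.7634i, -1.0729+2.8532i]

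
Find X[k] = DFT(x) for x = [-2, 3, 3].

X[k] = Σ(n=0 to 2) x[n] · ω_3^(nk)
where ω_3 = e^(-2πi/3)

Computing each X[k]:
X[0] = 4
X[1] = -5
X[2] = -5

X = [4, -5, -5]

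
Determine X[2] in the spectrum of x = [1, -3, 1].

X[2] = Σ(n=0 to 2) x[n] · ω_3^(2n) where ω_3 = e^(-2πi/3)
= (1)·ω_3^0 + (-3)·ω_3^2 + (1)·ω_3^4

X[2] = 2.0000-3.4641i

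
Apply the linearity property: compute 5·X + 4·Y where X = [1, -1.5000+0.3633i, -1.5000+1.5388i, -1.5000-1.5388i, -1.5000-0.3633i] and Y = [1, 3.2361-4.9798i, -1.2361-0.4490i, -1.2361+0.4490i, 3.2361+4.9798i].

By linearity: DFT(5x + 4y) = 5·DFT(x) + 4·DFT(y)
= 5·[1, -1.5000+0.3633i, -1.5000+1.5388i, -1.5000-1.5388i, -1.5000-0.3633i] + 4·[1, 3.2361-4.9798i, -1.2361-0.4490i, -1.2361+0.4490i, 3.2361+4.9798i]

Computing element-wise:
Z[0] = 5·(1) + 4·(1) = 9
Z[1] = 5·(-1.5000+0.3633i) + 4·(3.2361-4.9798i) = 5.4444-18.1027i
Z[2] = 5·(-1.5000+1.5388i) + 4·(-1.2361-0.4490i) = -12.4444+5.8980i
Z[3] = 5·(-1.5000-1.5388i) + 4·(-1.2361+0.4490i) = -12.4444-5.8980i
Z[4] = 5·(-1.5000-0.3633i) + 4·(3.2361+4.9798i) = 5.4444+18.1027i

DFT(5x + 4y) = 5·X + 4·Y = [9, 5.4444-18.1027i, -12.4444+5.8980i, -12.4444-5.8980i, 5.4444+18.1027i]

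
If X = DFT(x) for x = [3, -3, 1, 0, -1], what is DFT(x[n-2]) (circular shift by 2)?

Time shift by 2: X_shifted[k] = ω_5^(2k) · X[k]
Shifted x = [0, -1, 3, -3, 1]

DFT(x[n-2]) = [0, -1.6246i, 6.8819i, -6.8819i, 1.6246i]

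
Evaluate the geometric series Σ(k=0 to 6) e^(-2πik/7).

Sum of all nth roots of unity equals 0 for n > 1 (geometric series with r ≠ 1).

0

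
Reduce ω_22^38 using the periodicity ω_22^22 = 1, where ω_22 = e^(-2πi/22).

Since ω_22^22 = 1, powers reduce modulo 22.
38 mod 22 = 16
So ω_22^38 = ω_22^16 = e^(-2πi·16/22)

ω_22^38 = ω_22^16 = -0.1423+0.9898i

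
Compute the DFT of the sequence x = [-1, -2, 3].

X[k] = Σ(n=0 to 2) x[n] · ω_3^(nk)
where ω_3 = e^(-2πi/3)

Computing each X[k]:
X[0] = 0
X[1] = -1.5000+4.3301i
X[2] = -1.5000-4.3301i

X = [0, -1.5000+4.3301i, -1.5000-4.3301i]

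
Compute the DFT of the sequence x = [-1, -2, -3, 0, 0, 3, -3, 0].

X[k] = Σ(n=0 to 7) x[n] · ω_8^(nk)
where ω_8 = e^(-2πi/8)

Computing each X[k]:
X[0] = -6
X[1] = -4.5355+3.5355i
X[2] = 5-1i
X[3] = 2.5355+3.5355i
X[4] = -8
X[5] = 2.5355-3.5355i
X[6] = 5+1i
X[7] = -4.5355-3.5355i

X = [-6, -4.5355+3.5355i, 5-1i, 2.5355+3.5355i, -8, 2.5355-3.5355i, 5+1i, -4.5355-3.5355i]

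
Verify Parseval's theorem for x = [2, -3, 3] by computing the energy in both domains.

Time domain:
Σ|x[n]|² = |2|² + |-3|² + |3|² = 22.0000

Frequency domain:
(1/3)Σ|X[k]|² = (1/3)(|2|² + |2.0000+5.1962i|² + |2.0000-5.1962i|²) = (1/3)·66.0000 = 22.0000

Both sides agree, confirming Parseval's theorem.

Σ|x[n]|² = (1/N)Σ|X[k]|² = 22.0000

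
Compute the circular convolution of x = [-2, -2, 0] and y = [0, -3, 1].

(x ⊛ y)[n] = Σ(m=0 to 2) x[m] · y[(n-m) mod 3]

Computing each output sample:
(x ⊛ y)[0] = -2
(x ⊛ y)[1] = 6
(x ⊛ y)[2] = 4

x ⊛ y = [-2, 6, 4]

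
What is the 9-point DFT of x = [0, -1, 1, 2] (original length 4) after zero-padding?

Original 4-point DFT: [2, -1+3i, 0, -1-3i]
Zero-padded 9-point DFT provides frequency interpolation.

DFT_9([x, 0, ...]) = [2, -1.5924-2.0741i, -2.1133+2.3748i, 2.0000+1.7321i, 0.7057-0.7472i, 0.7057+0.7472i, 2.0000-1.7321i, -2.1133-2.3748i, -1.5924+2.0741i]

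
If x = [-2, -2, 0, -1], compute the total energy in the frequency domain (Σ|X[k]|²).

Parseval: Σ|x[n]|² = (1/N)Σ|X[k]|², so Σ|X[k]|² = N·Σ|x[n]|² = 4·9.0000

Σ|X[k]|² = N·Σ|x[n]|² = 4·9.0000 = 36.0000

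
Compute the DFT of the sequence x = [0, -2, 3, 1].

X[k] = Σ(n=0 to 3) x[n] · ω_4^(nk)
where ω_4 = e^(-2πi/4)

Computing each X[k]:
X[0] = 2
X[1] = -3+3i
X[2] = 4
X[3] = -3-3i

X = [2, -3+3i, 4, -3-3i]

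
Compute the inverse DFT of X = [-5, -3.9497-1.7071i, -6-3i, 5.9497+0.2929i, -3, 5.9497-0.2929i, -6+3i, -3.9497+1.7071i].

x[n] = (1/8) Σ(k=0 to 7) X[k] · e^(2πikn/8)

Computing each x[n]:
x[0] = -2
x[1] = -1
x[2] = 1
x[3] = 1
x[4] = -3
x[5] = 2
x[6] = 0
x[7] = -3

x = [-2, -1, 1, 1, -3, 2, 0, -3]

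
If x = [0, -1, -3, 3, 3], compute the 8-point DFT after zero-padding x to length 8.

Original 5-point DFT: [2, 0.6180+7.3309i, -1.6180-3.3552i, -1.6180+3.3552i, 0.6180-7.3309i]
Zero-padded 8-point DFT provides frequency interpolation.

DFT_8([x, 0, ...]) = [2, -5.8284+1.5858i, 6+4i, -0.1716-4.4142i, -2, -0.1716+4.4142i, 6-4i, -5.8284-1.5858i]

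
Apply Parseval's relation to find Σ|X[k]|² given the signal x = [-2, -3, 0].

Parseval: Σ|x[n]|² = (1/N)Σ|X[k]|², so Σ|X[k]|² = N·Σ|x[n]|² = 3·13.0000

Σ|X[k]|² = N·Σ|x[n]|² = 3·13.0000 = 39.0000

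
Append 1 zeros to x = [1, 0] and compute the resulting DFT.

Original 2-point DFT: [1, 1]
Zero-padded 3-point DFT provides frequency interpolation.

DFT_3([x, 0, ...]) = [1, 1, 1]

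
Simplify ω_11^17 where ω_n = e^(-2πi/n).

Since ω_11^11 = 1, powers reduce modulo 11.
17 mod 11 = 6
So ω_11^17 = ω_11^6 = e^(-2πi·6/11)

ω_11^17 = ω_11^6 = -0.9595+0.2817i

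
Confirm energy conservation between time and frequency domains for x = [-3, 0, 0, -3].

Time domain:
Σ|x[n]|² = |-3|² + |0|² + |0|² + |-3|² = 18.0000

Frequency domain:
(1/4)Σ|X[k]|² = (1/4)(|-6|² + |-3-3i|² + |0|² + |-3+3i|²) = (1/4)·72.0000 = 18.0000

Both sides agree, confirming Parseval's theorem.

Σ|x[n]|² = (1/N)Σ|X[k]|² = 18.0000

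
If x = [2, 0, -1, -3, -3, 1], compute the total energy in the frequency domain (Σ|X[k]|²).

Parseval: Σ|x[n]|² = (1/N)Σ|X[k]|², so Σ|X[k]|² = N·Σ|x[n]|² = 6·24.0000

Σ|X[k]|² = N·Σ|x[n]|² = 6·24.0000 = 144.0000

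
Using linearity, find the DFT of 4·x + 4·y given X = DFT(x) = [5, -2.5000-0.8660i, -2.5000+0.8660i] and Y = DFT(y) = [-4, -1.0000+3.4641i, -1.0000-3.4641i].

By linearity: DFT(4x + 4y) = 4·DFT(x) + 4·DFT(y)
= 4·[5, -2.5000-0.8660i, -2.5000+0.8660i] + 4·[-4, -1.0000+3.4641i, -1.0000-3.4641i]

Computing element-wise:
Z[0] = 4·(5) + 4·(-4) = 4
Z[1] = 4·(-2.5000-0.8660i) + 4·(-1.0000+3.4641i) = -14.0000+10.3924i
Z[2] = 4·(-2.5000+0.8660i) + 4·(-1.0000-3.4641i) = -14.0000-10.3924i

DFT(4x + 4y) = 4·X + 4·Y = [4, -14.0000+10.3924i, -14.0000-10.3924i]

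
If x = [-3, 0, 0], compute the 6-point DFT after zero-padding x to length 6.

Original 3-point DFT: [-3, -3, -3]
Zero-padded 6-point DFT provides frequency interpolation.

DFT_6([x, 0, ...]) = [-3, -3, -3, -3, -3, -3]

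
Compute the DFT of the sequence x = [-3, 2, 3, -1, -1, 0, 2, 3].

X[k] = Σ(n=0 to 7) x[n] · ω_8^(nk)
where ω_8 = e^(-2πi/8)

Computing each X[k]:
X[0] = 5
X[1] = 2.2426+0.4142i
X[2] = -9
X[3] = -6.2426+2.4142i
X[4] = -3
X[5] = -6.2426-2.4142i
X[6] = -9
X[7] = 2.2426-0.4142i

X = [5, 2.2426+0.4142i, -9, -6.2426+2.4142i, -3, -6.2426-2.4142i, -9, 2.2426-0.4142i]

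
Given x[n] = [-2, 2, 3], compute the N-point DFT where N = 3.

X[k] = Σ(n=0 to 2) x[n] · ω_3^(nk)
where ω_3 = e^(-2πi/3)

Computing each X[k]:
X[0] = 3
X[1] = -4.5000+0.8660i
X[2] = -4.5000-0.8660i

X = [3, -4.5000+0.8660i, -4.5000-0.8660i]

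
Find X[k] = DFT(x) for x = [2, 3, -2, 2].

X[k] = Σ(n=0 to 3) x[n] · ω_4^(nk)
where ω_4 = e^(-2πi/4)

Computing each X[k]:
X[0] = 5
X[1] = 4-1i
X[2] = -5
X[3] = 4+1i

X = [5, 4-1i, -5, 4+1i]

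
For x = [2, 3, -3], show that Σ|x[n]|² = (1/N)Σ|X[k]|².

Time domain:
Σ|x[n]|² = |2|² + |3|² + |-3|² = 22.0000

Frequency domain:
(1/3)Σ|X[k]|² = (1/3)(|2|² + |2.0000-5.1962i|² + |2.0000+5.1962i|²) = (1/3)·66.0000 = 22.0000

Both sides agree, confirming Parseval's theorem.

Σ|x[n]|² = (1/N)Σ|X[k]|² = 22.0000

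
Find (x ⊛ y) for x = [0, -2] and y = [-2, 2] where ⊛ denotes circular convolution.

(x ⊛ y)[n] = Σ(m=0 to 1) x[m] · y[(n-m) mod 2]

Computing each output sample:
(x ⊛ y)[0] = -4
(x ⊛ y)[1] = 4

x ⊛ y = [-4, 4]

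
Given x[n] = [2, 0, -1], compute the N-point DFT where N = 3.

X[k] = Σ(n=0 to 2) x[n] · ω_3^(nk)
where ω_3 = e^(-2πi/3)

Computing each X[k]:
X[0] = 1
X[1] = 2.5000-0.8660i
X[2] = 2.5000+0.8660i

X = [1, 2.5000-0.8660i, 2.5000+0.8660i]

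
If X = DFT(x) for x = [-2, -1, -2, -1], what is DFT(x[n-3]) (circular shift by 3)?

Time shift by 3: X_shifted[k] = ω_4^(3k) · X[k]
Shifted x = [-1, -2, -1, -2]

DFT(x[n-3]) = [-6, 0, 2, 0]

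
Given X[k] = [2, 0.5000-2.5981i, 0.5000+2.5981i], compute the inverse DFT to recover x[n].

x[n] = (1/3) Σ(k=0 to 2) X[k] · e^(2πikn/3)

Computing each x[n]:
x[0] = 1
x[1] = 2
x[2] = -1

x = [1, 2, -1]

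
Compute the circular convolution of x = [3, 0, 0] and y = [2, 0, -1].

(x ⊛ y)[n] = Σ(m=0 to 2) x[m] · y[(n-m) mod 3]

Computing each output sample:
(x ⊛ y)[0] = 6
(x ⊛ y)[1] = 0
(x ⊛ y)[2] = -3

x ⊛ y = [6, 0, -3]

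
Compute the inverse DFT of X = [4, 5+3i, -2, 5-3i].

x[n] = (1/4) Σ(k=0 to 3) X[k] · e^(2πikn/4)

Computing each x[n]:
x[0] = 3
x[1] = 0
x[2] = -2
x[3] = 3

x = [3, 0, -2, 3]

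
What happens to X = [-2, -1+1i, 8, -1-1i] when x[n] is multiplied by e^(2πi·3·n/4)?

Modulation property: DFT(ω_4^(-3n)·x[n]) = X[(k-3) mod 4], so circularly shift X by 3 positions.

X[k-3] = [-1+1i, 8, -1-1i, -2]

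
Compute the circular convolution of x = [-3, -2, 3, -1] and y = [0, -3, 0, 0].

(x ⊛ y)[n] = Σ(m=0 to 3) x[m] · y[(n-m) mod 4]

Computing each output sample:
(x ⊛ y)[0] = 3
(x ⊛ y)[1] = 9
(x ⊛ y)[2] = 6
(x ⊛ y)[3] = -9

x ⊛ y = [3, 9, 6, -9]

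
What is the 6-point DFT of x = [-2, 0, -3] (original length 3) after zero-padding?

Original 3-point DFT: [-5, -0.5000-2.5981i, -0.5000+2.5981i]
Zero-padded 6-point DFT provides frequency interpolation.

DFT_6([x, 0, ...]) = [-5, -0.5000+2.5981i, -0.5000-2.5981i, -5, -0.5000+2.5981i, -0.5000-2.5981i]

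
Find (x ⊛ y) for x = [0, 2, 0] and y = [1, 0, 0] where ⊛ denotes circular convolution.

(x ⊛ y)[n] = Σ(m=0 to 2) x[m] · y[(n-m) mod 3]

Computing each output sample:
(x ⊛ y)[0] = 0
(x ⊛ y)[1] = 2
(x ⊛ y)[2] = 0

x ⊛ y = [0, 2, 0]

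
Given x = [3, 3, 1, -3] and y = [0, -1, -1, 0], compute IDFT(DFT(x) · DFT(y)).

(x ⊛ y)[n] = Σ(m=0 to 3) x[m] · y[(n-m) mod 4]

Computing each output sample:
(x ⊛ y)[0] = 2
(x ⊛ y)[1] = 0
(x ⊛ y)[2] = -6
(x ⊛ y)[3] = -4

x ⊛ y = [2, 0, -6, -4]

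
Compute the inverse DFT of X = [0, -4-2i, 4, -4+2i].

x[n] = (1/4) Σ(k=0 to 3) X[k] · e^(2πikn/4)

Computing each x[n]:
x[0] = -1
x[1] = 0
x[2] = 3
x[3] = -2

x = [-1, 0, 3, -2]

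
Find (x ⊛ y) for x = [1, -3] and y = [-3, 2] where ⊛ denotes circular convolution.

(x ⊛ y)[n] = Σ(m=0 to 1) x[m] · y[(n-m) mod 2]

Computing each output sample:
(x ⊛ y)[0] = -9
(x ⊛ y)[1] = 11

x ⊛ y = [-9, 11]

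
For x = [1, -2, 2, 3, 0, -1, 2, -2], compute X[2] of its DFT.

X[2] = Σ(n=0 to 7) x[n] · ω_8^(2n) where ω_8 = e^(-2πi/8)
= (1)·ω_8^0 + (-2)·ω_8^2 + (2)·ω_8^4 + (3)·ω_8^6 + (0)·ω_8^8 + (-1)·ω_8^10 + (2)·ω_8^12 + (-2)·ω_8^14

X[2] = -3+4i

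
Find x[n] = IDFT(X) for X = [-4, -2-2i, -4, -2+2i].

x[n] = (1/4) Σ(k=0 to 3) X[k] · e^(2πikn/4)

Computing each x[n]:
x[0] = -3
x[1] = 1
x[2] = -1
x[3] = -1

x = [-3, 1, -1, -1]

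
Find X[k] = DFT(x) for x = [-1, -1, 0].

X[k] = Σ(n=0 to 2) x[n] · ω_3^(nk)
where ω_3 = e^(-2πi/3)

Computing each X[k]:
X[0] = -2
X[1] = -0.5000+0.8660i
X[2] = -0.5000-0.8660i

X = [-2, -0.5000+0.8660i, -0.5000-0.8660i]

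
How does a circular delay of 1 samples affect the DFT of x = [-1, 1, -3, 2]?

Time shift by 1: X_shifted[k] = ω_4^(1k) · X[k]
Shifted x = [2, -1, 1, -3]

DFT(x[n-1]) = [-1, 1-2i, 7, 1+2i]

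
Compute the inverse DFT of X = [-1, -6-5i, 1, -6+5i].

x[n] = (1/4) Σ(k=0 to 3) X[k] · e^(2πikn/4)

Computing each x[n]:
x[0] = -3
x[1] = 2
x[2] = 3
x[3] = -3

x = [-3, 2, 3, -3]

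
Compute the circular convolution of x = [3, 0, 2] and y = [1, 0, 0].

(x ⊛ y)[n] = Σ(m=0 to 2) x[m] · y[(n-m) mod 3]

Computing each output sample:
(x ⊛ y)[0] = 3
(x ⊛ y)[1] = 0
(x ⊛ y)[2] = 2

x ⊛ y = [3, 0, 2]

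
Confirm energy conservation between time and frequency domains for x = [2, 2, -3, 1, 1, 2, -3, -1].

Time domain:
Σ|x[n]|² = |2|² + |2|² + |-3|² + |1|² + |1|² + |2|² + |-3|² + |-1|² = 33.0000

Frequency domain:
(1/8)Σ|X[k]|² = (1/8)(|1|² + |-0.4142-1.4142i|² + |9-4i|² + |2.4142-1.4142i|² + |-7|² + |2.4142+1.4142i|² + |9+4i|² + |-0.4142+1.4142i|²) = (1/8)·264.0000 = 33.0000

Both sides agree, confirming Parseval's theorem.

Σ|x[n]|² = (1/N)Σ|X[k]|² = 33.0000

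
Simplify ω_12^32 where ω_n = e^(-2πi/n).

Since ω_12^12 = 1, powers reduce modulo 12.
32 mod 12 = 8
So ω_12^32 = ω_12^8 = e^(-2πi·8/12)

ω_12^32 = ω_12^8 = -0.5000+0.8660i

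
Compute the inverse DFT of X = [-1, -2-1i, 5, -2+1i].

x[n] = (1/4) Σ(k=0 to 3) X[k] · e^(2πikn/4)

Computing each x[n]:
x[0] = 0
x[1] = -1
x[2] = 2
x[3] = -2

x = [0, -1, 2, -2]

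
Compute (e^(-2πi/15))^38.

Since ω_15^15 = 1, powers reduce modulo 15.
38 mod 15 = 8
So ω_15^38 = ω_15^8 = e^(-2πi·8/15)

ω_15^38 = ω_15^8 = -0.9781+0.2079i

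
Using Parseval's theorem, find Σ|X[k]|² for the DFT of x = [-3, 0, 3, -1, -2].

Parseval: Σ|x[n]|² = (1/N)Σ|X[k]|², so Σ|X[k]|² = N·Σ|x[n]|² = 5·23.0000

Σ|X[k]|² = N·Σ|x[n]|² = 5·23.0000 = 115.0000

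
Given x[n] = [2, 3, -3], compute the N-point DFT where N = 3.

X[k] = Σ(n=0 to 2) x[n] · ω_3^(nk)
where ω_3 = e^(-2πi/3)

Computing each X[k]:
X[0] = 2
X[1] = 2.0000-5.1962i
X[2] = 2.0000+5.1962i

X = [2, 2.0000-5.1962i, 2.0000+5.1962i]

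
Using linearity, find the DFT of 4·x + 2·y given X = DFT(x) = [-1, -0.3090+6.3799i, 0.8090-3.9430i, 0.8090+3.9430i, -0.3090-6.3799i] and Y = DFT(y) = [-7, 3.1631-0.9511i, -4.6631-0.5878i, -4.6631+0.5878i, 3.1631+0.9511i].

By linearity: DFT(4x + 2y) = 4·DFT(x) + 2·DFT(y)
= 4·[-1, -0.3090+6.3799i, 0.8090-3.9430i, 0.8090+3.9430i, -0.3090-6.3799i] + 2·[-7, 3.1631-0.9511i, -4.6631-0.5878i, -4.6631+0.5878i, 3.1631+0.9511i]

Computing element-wise:
Z[0] = 4·(-1) + 2·(-7) = -18
Z[1] = 4·(-0.3090+6.3799i) + 2·(3.1631-0.9511i) = 5.0902+23.6174i
Z[2] = 4·(0.8090-3.9430i) + 2·(-4.6631-0.5878i) = -6.0902-16.9476i
Z[3] = 4·(0.8090+3.9430i) + 2·(-4.6631+0.5878i) = -6.0902+16.9476i
Z[4] = 4·(-0.3090-6.3799i) + 2·(3.1631+0.9511i) = 5.0902-23.6174i

DFT(4x + 2y) = 4·X + 2·Y = [-18, 5.0902+23.6174i, -6.0902-16.9476i, -6.0902+16.9476i, 5.0902-23.6174i]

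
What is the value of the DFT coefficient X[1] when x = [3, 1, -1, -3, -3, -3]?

X[1] = Σ(n=0 to 5) x[n] · ω_6^(1n) where ω_6 = e^(-2πi/6)
= (3)·ω_6^0 + (1)·ω_6^1 + (-1)·ω_6^2 + (-3)·ω_6^3 + (-3)·ω_6^4 + (-3)·ω_6^5

X[1] = 7.0000-5.1962i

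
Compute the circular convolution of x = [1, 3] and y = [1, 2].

(x ⊛ y)[n] = Σ(m=0 to 1) x[m] · y[(n-m) mod 2]

Computing each output sample:
(x ⊛ y)[0] = 7
(x ⊛ y)[1] = 5

x ⊛ y = [7, 5]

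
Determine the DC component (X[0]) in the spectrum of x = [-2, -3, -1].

X[0] = Σ(n=0 to 2) x[n] · ω_3^0 = Σ x[n]
= (-2) + (-3) + (-1)

X[0] = -6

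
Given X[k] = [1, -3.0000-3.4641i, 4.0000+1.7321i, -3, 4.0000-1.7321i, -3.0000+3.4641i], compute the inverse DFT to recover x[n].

x[n] = (1/6) Σ(k=0 to 5) X[k] · e^(2πikn/6)

Computing each x[n]:
x[0] = 0
x[1] = 0
x[2] = 1
x[3] = 3
x[4] = -2
x[5] = -1

x = [0, 0, 1, 3, -2, -1]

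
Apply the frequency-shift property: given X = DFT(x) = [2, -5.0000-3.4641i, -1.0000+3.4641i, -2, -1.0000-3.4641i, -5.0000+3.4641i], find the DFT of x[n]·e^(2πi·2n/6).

Modulation property: DFT(ω_6^(-2n)·x[n]) = X[(k-2) mod 6], so circularly shift X by 2 positions.

X[k-2] = [-1.0000-3.4641i, -5.0000+3.4641i, 2, -5.0000-3.4641i, -1.0000+3.4641i, -2]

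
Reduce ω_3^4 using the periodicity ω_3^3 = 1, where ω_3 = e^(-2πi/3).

Since ω_3^3 = 1, powers reduce modulo 3.
4 mod 3 = 1
So ω_3^4 = ω_3^1 = e^(-2πi·1/3)

ω_3^4 = ω_3^1 = -0.5000-0.8660i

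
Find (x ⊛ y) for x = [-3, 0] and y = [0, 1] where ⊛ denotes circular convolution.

(x ⊛ y)[n] = Σ(m=0 to 1) x[m] · y[(n-m) mod 2]

Computing each output sample:
(x ⊛ y)[0] = 0
(x ⊛ y)[1] = -3

x ⊛ y = [0, -3]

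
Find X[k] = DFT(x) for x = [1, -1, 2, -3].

X[k] = Σ(n=0 to 3) x[n] · ω_4^(nk)
where ω_4 = e^(-2πi/4)

Computing each X[k]:
X[0] = -1
X[1] = -1-2i
X[2] = 7
X[3] = -1+2i

X = [-1, -1-2i, 7, -1+2i]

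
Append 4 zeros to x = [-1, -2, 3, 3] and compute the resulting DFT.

Original 4-point DFT: [3, -4+5i, 1, -4-5i]
Zero-padded 8-point DFT provides frequency interpolation.

DFT_8([x, 0, ...]) = [3, -4.5355-3.7071i, -4+5i, 2.5355+2.2929i, 1, 2.5355-2.2929i, -4-5i, -4.5355+3.7071i]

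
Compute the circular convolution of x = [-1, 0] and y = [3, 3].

(x ⊛ y)[n] = Σ(m=0 to 1) x[m] · y[(n-m) mod 2]

Computing each output sample:
(x ⊛ y)[0] = -3
(x ⊛ y)[1] = -3

x ⊛ y = [-3, -3]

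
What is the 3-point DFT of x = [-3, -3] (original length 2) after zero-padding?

Original 2-point DFT: [-6, 0]
Zero-padded 3-point DFT provides frequency interpolation.

DFT_3([x, 0, ...]) = [-6, -1.5000+2.5981i, -1.5000-2.5981i]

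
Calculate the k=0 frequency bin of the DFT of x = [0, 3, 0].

X[0] = Σ(n=0 to 2) x[n] · ω_3^0 = Σ x[n]
= (0) + (3) + (0)

X[0] = 3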